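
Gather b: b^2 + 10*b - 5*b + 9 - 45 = b^2 + 5*b - 36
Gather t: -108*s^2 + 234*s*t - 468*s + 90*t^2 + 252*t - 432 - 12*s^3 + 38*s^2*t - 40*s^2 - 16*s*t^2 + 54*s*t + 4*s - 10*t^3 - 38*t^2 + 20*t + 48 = -12*s^3 - 148*s^2 - 464*s - 10*t^3 + t^2*(52 - 16*s) + t*(38*s^2 + 288*s + 272) - 384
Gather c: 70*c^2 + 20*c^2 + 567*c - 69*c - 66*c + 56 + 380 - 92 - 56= 90*c^2 + 432*c + 288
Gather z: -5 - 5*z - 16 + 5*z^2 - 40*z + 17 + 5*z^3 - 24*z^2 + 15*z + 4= 5*z^3 - 19*z^2 - 30*z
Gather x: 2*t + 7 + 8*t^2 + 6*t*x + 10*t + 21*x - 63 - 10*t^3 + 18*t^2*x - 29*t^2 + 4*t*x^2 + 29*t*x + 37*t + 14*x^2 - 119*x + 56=-10*t^3 - 21*t^2 + 49*t + x^2*(4*t + 14) + x*(18*t^2 + 35*t - 98)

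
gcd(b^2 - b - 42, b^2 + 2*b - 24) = b + 6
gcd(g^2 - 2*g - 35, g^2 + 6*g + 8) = 1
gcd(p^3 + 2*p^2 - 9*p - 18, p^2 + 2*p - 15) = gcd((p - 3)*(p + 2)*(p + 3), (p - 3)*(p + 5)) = p - 3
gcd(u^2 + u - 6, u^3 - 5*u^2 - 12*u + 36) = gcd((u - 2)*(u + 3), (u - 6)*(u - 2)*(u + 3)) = u^2 + u - 6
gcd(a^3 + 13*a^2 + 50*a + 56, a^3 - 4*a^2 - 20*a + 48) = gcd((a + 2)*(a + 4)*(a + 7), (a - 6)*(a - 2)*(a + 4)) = a + 4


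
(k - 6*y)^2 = k^2 - 12*k*y + 36*y^2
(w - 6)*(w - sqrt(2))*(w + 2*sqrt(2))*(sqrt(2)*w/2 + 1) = sqrt(2)*w^4/2 - 3*sqrt(2)*w^3 + 2*w^3 - 12*w^2 - sqrt(2)*w^2 - 4*w + 6*sqrt(2)*w + 24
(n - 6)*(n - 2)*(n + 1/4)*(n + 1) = n^4 - 27*n^3/4 + 9*n^2/4 + 13*n + 3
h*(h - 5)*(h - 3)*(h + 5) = h^4 - 3*h^3 - 25*h^2 + 75*h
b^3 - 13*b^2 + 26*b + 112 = (b - 8)*(b - 7)*(b + 2)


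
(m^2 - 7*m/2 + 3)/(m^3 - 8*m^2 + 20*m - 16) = (m - 3/2)/(m^2 - 6*m + 8)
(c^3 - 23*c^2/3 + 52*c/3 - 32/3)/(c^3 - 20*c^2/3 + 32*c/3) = (c - 1)/c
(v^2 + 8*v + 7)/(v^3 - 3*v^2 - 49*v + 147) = (v + 1)/(v^2 - 10*v + 21)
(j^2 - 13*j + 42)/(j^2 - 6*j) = (j - 7)/j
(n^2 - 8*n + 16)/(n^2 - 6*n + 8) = (n - 4)/(n - 2)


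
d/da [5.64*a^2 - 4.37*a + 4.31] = 11.28*a - 4.37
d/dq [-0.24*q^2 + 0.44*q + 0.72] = 0.44 - 0.48*q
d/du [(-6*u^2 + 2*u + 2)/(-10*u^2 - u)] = 2*(13*u^2 + 20*u + 1)/(u^2*(100*u^2 + 20*u + 1))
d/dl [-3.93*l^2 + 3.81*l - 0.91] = 3.81 - 7.86*l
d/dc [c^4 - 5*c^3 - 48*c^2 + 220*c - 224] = 4*c^3 - 15*c^2 - 96*c + 220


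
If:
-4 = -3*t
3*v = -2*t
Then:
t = 4/3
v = -8/9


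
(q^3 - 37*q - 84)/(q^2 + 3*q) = q - 3 - 28/q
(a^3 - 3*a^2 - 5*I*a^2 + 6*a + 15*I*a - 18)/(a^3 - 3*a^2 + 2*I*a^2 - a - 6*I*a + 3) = (a - 6*I)/(a + I)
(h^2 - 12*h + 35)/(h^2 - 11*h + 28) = (h - 5)/(h - 4)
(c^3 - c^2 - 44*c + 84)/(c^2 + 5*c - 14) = c - 6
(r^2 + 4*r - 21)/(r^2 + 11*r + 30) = (r^2 + 4*r - 21)/(r^2 + 11*r + 30)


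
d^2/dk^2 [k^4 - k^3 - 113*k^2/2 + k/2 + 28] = 12*k^2 - 6*k - 113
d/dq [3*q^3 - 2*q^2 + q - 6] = 9*q^2 - 4*q + 1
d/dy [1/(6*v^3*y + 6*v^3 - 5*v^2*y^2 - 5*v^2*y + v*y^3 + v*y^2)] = (-6*v^2 + 10*v*y + 5*v - 3*y^2 - 2*y)/(v*(6*v^2*y + 6*v^2 - 5*v*y^2 - 5*v*y + y^3 + y^2)^2)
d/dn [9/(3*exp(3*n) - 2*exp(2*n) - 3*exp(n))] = 9*(-9*exp(2*n) + 4*exp(n) + 3)*exp(-n)/(-3*exp(2*n) + 2*exp(n) + 3)^2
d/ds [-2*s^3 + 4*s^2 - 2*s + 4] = -6*s^2 + 8*s - 2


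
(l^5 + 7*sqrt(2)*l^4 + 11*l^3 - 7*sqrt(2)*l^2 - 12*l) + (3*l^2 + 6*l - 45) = l^5 + 7*sqrt(2)*l^4 + 11*l^3 - 7*sqrt(2)*l^2 + 3*l^2 - 6*l - 45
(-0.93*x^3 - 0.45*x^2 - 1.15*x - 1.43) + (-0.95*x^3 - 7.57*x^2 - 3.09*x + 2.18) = -1.88*x^3 - 8.02*x^2 - 4.24*x + 0.75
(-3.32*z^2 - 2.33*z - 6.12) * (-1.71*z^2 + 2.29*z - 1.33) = 5.6772*z^4 - 3.6185*z^3 + 9.5451*z^2 - 10.9159*z + 8.1396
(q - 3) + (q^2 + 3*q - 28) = q^2 + 4*q - 31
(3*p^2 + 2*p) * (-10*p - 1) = -30*p^3 - 23*p^2 - 2*p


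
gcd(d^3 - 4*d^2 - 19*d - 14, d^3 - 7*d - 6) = d^2 + 3*d + 2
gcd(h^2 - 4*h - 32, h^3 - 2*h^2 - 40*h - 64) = h^2 - 4*h - 32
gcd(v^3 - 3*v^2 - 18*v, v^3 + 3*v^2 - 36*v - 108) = v^2 - 3*v - 18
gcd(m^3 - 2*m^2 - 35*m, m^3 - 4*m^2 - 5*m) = m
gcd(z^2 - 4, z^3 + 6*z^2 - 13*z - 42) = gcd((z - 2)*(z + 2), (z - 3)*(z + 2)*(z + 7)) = z + 2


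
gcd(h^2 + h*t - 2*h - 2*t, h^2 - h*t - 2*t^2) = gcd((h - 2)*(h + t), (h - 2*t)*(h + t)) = h + t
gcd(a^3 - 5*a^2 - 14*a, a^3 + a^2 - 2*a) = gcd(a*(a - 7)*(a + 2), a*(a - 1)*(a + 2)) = a^2 + 2*a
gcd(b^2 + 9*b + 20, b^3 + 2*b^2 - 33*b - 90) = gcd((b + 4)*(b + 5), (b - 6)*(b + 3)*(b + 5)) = b + 5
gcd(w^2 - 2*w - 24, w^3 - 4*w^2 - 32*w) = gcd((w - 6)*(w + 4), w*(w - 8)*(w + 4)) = w + 4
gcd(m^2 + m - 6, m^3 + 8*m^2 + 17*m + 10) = 1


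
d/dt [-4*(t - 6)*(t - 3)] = 36 - 8*t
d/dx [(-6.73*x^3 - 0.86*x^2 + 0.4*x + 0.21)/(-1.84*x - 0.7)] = (24.7664*x^3 + 15.7154*x^2 + 1.204*x + 0.1064)/(3.3856*x^2 + 2.576*x + 0.49)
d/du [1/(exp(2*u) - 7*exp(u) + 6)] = (7 - 2*exp(u))*exp(u)/(exp(2*u) - 7*exp(u) + 6)^2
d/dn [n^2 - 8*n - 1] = 2*n - 8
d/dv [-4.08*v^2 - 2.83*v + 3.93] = -8.16*v - 2.83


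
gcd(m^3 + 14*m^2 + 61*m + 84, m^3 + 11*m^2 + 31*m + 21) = m^2 + 10*m + 21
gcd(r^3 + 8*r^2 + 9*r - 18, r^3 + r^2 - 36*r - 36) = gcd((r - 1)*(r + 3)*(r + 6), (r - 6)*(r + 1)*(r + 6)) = r + 6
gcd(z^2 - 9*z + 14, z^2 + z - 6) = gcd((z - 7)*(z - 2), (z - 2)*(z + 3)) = z - 2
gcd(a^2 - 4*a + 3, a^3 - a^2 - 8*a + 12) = 1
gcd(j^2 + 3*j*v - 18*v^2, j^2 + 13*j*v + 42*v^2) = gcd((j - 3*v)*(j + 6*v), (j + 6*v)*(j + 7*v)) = j + 6*v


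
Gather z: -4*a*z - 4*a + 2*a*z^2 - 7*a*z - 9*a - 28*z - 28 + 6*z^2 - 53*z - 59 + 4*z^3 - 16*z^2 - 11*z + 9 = -13*a + 4*z^3 + z^2*(2*a - 10) + z*(-11*a - 92) - 78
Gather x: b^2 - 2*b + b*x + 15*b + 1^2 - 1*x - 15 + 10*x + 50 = b^2 + 13*b + x*(b + 9) + 36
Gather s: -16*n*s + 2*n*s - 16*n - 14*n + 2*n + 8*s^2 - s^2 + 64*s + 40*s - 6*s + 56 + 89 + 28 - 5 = -28*n + 7*s^2 + s*(98 - 14*n) + 168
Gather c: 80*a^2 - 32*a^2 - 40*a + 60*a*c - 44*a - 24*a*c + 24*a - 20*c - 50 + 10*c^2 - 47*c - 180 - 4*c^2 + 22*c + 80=48*a^2 - 60*a + 6*c^2 + c*(36*a - 45) - 150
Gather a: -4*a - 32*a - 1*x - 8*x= -36*a - 9*x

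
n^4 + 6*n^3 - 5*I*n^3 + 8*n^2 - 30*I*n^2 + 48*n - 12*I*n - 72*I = (n + 6)*(n - 6*I)*(n - I)*(n + 2*I)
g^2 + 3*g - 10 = (g - 2)*(g + 5)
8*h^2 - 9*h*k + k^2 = (-8*h + k)*(-h + k)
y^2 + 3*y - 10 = (y - 2)*(y + 5)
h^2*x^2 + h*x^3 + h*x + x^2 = x*(h + x)*(h*x + 1)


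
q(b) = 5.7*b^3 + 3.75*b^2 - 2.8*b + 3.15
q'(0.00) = -2.80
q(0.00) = 3.15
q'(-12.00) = 2369.60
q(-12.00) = -9272.85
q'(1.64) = 55.49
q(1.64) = 33.79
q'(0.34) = 1.73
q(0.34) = 2.86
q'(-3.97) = 236.94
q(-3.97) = -283.28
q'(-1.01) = 7.07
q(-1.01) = 3.93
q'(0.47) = 4.50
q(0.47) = 3.25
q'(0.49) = 4.98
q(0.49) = 3.35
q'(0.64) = 9.00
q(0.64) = 4.39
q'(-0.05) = -3.13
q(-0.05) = 3.30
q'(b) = 17.1*b^2 + 7.5*b - 2.8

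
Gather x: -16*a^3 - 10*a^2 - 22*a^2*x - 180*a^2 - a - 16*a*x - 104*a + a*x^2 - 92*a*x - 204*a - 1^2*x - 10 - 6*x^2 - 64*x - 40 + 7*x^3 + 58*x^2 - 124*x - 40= -16*a^3 - 190*a^2 - 309*a + 7*x^3 + x^2*(a + 52) + x*(-22*a^2 - 108*a - 189) - 90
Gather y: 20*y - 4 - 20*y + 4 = 0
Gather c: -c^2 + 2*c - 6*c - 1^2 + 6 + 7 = -c^2 - 4*c + 12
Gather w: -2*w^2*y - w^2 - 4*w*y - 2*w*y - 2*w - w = w^2*(-2*y - 1) + w*(-6*y - 3)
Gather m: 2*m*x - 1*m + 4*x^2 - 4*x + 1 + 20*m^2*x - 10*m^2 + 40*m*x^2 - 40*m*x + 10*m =m^2*(20*x - 10) + m*(40*x^2 - 38*x + 9) + 4*x^2 - 4*x + 1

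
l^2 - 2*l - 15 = (l - 5)*(l + 3)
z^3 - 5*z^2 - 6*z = z*(z - 6)*(z + 1)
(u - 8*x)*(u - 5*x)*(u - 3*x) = u^3 - 16*u^2*x + 79*u*x^2 - 120*x^3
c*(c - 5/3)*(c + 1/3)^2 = c^4 - c^3 - c^2 - 5*c/27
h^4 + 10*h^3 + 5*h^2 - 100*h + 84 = (h - 2)*(h - 1)*(h + 6)*(h + 7)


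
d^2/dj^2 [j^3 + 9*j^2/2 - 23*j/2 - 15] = 6*j + 9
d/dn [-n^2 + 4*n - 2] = 4 - 2*n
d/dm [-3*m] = -3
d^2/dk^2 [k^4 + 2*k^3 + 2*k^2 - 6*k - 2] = 12*k^2 + 12*k + 4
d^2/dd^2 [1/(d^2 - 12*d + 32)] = 2*(-d^2 + 12*d + 4*(d - 6)^2 - 32)/(d^2 - 12*d + 32)^3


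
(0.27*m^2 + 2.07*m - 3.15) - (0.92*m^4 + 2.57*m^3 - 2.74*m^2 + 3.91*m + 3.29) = -0.92*m^4 - 2.57*m^3 + 3.01*m^2 - 1.84*m - 6.44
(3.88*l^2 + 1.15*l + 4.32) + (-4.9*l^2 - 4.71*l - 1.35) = -1.02*l^2 - 3.56*l + 2.97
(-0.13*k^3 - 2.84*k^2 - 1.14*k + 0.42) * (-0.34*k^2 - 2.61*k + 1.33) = 0.0442*k^5 + 1.3049*k^4 + 7.6271*k^3 - 0.944600000000001*k^2 - 2.6124*k + 0.5586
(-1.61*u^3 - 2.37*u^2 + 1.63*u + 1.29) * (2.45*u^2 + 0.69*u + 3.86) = -3.9445*u^5 - 6.9174*u^4 - 3.8564*u^3 - 4.863*u^2 + 7.1819*u + 4.9794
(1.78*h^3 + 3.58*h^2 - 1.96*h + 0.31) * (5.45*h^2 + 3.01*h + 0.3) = 9.701*h^5 + 24.8688*h^4 + 0.627800000000001*h^3 - 3.1361*h^2 + 0.3451*h + 0.093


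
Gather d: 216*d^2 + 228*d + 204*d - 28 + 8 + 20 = 216*d^2 + 432*d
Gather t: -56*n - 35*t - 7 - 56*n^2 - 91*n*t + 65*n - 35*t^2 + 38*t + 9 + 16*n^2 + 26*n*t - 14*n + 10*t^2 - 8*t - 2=-40*n^2 - 5*n - 25*t^2 + t*(-65*n - 5)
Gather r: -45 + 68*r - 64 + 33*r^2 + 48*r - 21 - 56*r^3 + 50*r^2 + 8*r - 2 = -56*r^3 + 83*r^2 + 124*r - 132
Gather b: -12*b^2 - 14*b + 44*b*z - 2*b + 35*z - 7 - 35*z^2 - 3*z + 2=-12*b^2 + b*(44*z - 16) - 35*z^2 + 32*z - 5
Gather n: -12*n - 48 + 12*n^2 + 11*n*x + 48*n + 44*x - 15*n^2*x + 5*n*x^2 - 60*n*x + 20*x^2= n^2*(12 - 15*x) + n*(5*x^2 - 49*x + 36) + 20*x^2 + 44*x - 48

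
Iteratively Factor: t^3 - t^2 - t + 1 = (t - 1)*(t^2 - 1) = (t - 1)*(t + 1)*(t - 1)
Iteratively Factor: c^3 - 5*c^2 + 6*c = (c - 3)*(c^2 - 2*c) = c*(c - 3)*(c - 2)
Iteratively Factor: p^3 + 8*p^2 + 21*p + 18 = (p + 3)*(p^2 + 5*p + 6) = (p + 2)*(p + 3)*(p + 3)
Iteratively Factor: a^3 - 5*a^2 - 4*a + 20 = (a + 2)*(a^2 - 7*a + 10) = (a - 2)*(a + 2)*(a - 5)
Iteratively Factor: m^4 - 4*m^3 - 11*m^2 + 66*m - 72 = (m + 4)*(m^3 - 8*m^2 + 21*m - 18) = (m - 2)*(m + 4)*(m^2 - 6*m + 9) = (m - 3)*(m - 2)*(m + 4)*(m - 3)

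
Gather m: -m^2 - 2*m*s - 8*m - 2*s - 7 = -m^2 + m*(-2*s - 8) - 2*s - 7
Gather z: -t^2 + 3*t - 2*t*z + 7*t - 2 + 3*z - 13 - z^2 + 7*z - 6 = -t^2 + 10*t - z^2 + z*(10 - 2*t) - 21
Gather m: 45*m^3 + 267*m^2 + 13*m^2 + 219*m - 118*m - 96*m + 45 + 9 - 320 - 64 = 45*m^3 + 280*m^2 + 5*m - 330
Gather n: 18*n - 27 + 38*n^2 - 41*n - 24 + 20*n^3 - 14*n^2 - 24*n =20*n^3 + 24*n^2 - 47*n - 51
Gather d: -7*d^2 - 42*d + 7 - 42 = -7*d^2 - 42*d - 35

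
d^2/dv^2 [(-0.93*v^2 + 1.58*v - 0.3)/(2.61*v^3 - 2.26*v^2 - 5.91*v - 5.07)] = (-12.670506*v^6 + 64.5787080000001*v^5 - 166.514346*v^4 - 54.249866*v^3 + 333.400248*v^2 - 156.484476*v - 156.578346)/(17.779581*v^9 - 46.186038*v^8 - 80.786025*v^7 + 94.009139*v^6 + 362.364687*v^5 + 154.732428*v^4 - 411.463476*v^3 - 705.535623*v^2 - 455.747877*v - 130.323843)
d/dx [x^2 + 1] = 2*x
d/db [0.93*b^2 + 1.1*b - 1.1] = 1.86*b + 1.1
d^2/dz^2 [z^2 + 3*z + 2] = 2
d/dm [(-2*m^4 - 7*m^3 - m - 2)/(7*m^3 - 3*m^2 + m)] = (-14*m^6 + 12*m^5 + 15*m^4 + 39*m^2 - 12*m + 2)/(m^2*(49*m^4 - 42*m^3 + 23*m^2 - 6*m + 1))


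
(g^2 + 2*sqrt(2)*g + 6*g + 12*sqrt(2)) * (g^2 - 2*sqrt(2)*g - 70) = g^4 + 6*g^3 - 78*g^2 - 468*g - 140*sqrt(2)*g - 840*sqrt(2)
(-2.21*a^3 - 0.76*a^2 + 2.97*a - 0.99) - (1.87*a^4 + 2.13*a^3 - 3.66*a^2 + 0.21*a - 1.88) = -1.87*a^4 - 4.34*a^3 + 2.9*a^2 + 2.76*a + 0.89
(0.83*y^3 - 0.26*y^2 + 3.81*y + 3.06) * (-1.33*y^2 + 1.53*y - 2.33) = -1.1039*y^5 + 1.6157*y^4 - 7.399*y^3 + 2.3653*y^2 - 4.1955*y - 7.1298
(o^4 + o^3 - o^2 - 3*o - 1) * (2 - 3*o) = -3*o^5 - o^4 + 5*o^3 + 7*o^2 - 3*o - 2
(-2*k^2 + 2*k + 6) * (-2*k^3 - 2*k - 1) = 4*k^5 - 4*k^4 - 8*k^3 - 2*k^2 - 14*k - 6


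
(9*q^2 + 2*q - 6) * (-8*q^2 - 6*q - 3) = -72*q^4 - 70*q^3 + 9*q^2 + 30*q + 18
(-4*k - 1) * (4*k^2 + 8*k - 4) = -16*k^3 - 36*k^2 + 8*k + 4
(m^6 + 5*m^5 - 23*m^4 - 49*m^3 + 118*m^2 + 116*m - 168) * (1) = m^6 + 5*m^5 - 23*m^4 - 49*m^3 + 118*m^2 + 116*m - 168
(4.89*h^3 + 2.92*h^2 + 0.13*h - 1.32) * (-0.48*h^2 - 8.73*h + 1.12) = -2.3472*h^5 - 44.0913*h^4 - 20.0772*h^3 + 2.7691*h^2 + 11.6692*h - 1.4784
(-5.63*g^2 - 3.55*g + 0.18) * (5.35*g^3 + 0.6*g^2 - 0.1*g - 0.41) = -30.1205*g^5 - 22.3705*g^4 - 0.604*g^3 + 2.7713*g^2 + 1.4375*g - 0.0738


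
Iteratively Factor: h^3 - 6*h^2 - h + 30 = (h - 5)*(h^2 - h - 6) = (h - 5)*(h + 2)*(h - 3)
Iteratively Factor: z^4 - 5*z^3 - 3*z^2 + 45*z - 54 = (z - 2)*(z^3 - 3*z^2 - 9*z + 27) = (z - 3)*(z - 2)*(z^2 - 9) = (z - 3)^2*(z - 2)*(z + 3)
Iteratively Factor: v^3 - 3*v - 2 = (v + 1)*(v^2 - v - 2) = (v - 2)*(v + 1)*(v + 1)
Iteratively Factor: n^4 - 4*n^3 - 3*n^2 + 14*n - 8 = (n - 4)*(n^3 - 3*n + 2) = (n - 4)*(n - 1)*(n^2 + n - 2) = (n - 4)*(n - 1)*(n + 2)*(n - 1)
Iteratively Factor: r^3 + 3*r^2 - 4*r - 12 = (r + 2)*(r^2 + r - 6) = (r - 2)*(r + 2)*(r + 3)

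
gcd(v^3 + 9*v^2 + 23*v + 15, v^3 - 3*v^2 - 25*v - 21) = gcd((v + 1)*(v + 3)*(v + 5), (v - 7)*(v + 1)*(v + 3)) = v^2 + 4*v + 3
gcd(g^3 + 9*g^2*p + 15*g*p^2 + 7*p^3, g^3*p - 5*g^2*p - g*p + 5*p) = 1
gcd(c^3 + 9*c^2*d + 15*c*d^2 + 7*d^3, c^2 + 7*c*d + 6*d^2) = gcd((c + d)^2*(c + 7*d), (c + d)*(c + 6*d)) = c + d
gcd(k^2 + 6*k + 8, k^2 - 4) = k + 2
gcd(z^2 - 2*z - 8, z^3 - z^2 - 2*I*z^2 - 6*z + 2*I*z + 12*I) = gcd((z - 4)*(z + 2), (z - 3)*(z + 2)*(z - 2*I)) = z + 2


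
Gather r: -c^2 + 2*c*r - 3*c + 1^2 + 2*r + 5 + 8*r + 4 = -c^2 - 3*c + r*(2*c + 10) + 10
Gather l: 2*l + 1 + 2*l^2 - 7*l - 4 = 2*l^2 - 5*l - 3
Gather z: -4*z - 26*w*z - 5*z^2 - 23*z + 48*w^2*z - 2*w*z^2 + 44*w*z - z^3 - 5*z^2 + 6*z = -z^3 + z^2*(-2*w - 10) + z*(48*w^2 + 18*w - 21)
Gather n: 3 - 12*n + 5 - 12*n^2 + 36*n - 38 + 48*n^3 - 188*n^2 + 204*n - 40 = 48*n^3 - 200*n^2 + 228*n - 70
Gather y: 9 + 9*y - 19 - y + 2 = 8*y - 8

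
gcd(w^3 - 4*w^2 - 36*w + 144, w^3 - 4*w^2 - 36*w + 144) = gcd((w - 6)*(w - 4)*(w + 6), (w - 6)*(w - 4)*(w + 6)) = w^3 - 4*w^2 - 36*w + 144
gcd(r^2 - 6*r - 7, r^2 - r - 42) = r - 7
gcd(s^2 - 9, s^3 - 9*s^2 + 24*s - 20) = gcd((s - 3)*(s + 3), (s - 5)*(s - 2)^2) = 1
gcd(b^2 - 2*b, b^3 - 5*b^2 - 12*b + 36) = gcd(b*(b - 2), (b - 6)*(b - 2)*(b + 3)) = b - 2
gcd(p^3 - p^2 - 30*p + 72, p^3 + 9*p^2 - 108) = p^2 + 3*p - 18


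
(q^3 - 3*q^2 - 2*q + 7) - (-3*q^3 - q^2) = 4*q^3 - 2*q^2 - 2*q + 7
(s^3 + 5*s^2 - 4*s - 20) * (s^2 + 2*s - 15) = s^5 + 7*s^4 - 9*s^3 - 103*s^2 + 20*s + 300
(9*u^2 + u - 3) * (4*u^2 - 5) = 36*u^4 + 4*u^3 - 57*u^2 - 5*u + 15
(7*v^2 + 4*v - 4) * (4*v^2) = 28*v^4 + 16*v^3 - 16*v^2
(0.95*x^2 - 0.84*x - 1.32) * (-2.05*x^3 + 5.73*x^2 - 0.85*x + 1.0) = -1.9475*x^5 + 7.1655*x^4 - 2.9147*x^3 - 5.8996*x^2 + 0.282*x - 1.32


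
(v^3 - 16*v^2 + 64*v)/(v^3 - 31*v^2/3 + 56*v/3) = 3*(v - 8)/(3*v - 7)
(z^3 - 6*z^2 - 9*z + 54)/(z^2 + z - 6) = (z^2 - 9*z + 18)/(z - 2)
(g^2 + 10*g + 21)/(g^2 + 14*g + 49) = (g + 3)/(g + 7)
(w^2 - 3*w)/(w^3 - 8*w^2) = (w - 3)/(w*(w - 8))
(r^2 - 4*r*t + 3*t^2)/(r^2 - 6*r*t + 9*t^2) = (r - t)/(r - 3*t)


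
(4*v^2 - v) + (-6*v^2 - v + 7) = -2*v^2 - 2*v + 7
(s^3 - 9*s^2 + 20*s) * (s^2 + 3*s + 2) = s^5 - 6*s^4 - 5*s^3 + 42*s^2 + 40*s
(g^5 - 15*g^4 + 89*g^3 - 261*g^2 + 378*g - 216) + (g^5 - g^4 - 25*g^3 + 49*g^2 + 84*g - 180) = 2*g^5 - 16*g^4 + 64*g^3 - 212*g^2 + 462*g - 396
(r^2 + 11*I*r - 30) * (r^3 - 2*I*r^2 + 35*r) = r^5 + 9*I*r^4 + 27*r^3 + 445*I*r^2 - 1050*r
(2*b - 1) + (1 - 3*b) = -b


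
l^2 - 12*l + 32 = (l - 8)*(l - 4)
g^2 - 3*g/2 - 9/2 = (g - 3)*(g + 3/2)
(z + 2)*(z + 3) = z^2 + 5*z + 6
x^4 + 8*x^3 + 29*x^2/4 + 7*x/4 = x*(x + 1/2)^2*(x + 7)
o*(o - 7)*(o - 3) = o^3 - 10*o^2 + 21*o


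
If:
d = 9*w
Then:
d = 9*w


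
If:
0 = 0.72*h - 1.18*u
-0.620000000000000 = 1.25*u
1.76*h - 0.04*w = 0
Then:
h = -0.81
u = -0.50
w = -35.77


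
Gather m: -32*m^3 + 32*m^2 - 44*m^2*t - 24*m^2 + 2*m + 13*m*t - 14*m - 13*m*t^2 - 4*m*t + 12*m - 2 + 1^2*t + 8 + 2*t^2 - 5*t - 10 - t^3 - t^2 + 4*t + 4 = -32*m^3 + m^2*(8 - 44*t) + m*(-13*t^2 + 9*t) - t^3 + t^2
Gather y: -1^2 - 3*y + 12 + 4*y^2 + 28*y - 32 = 4*y^2 + 25*y - 21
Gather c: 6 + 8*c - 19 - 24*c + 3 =-16*c - 10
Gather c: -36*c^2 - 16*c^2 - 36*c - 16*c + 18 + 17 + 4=-52*c^2 - 52*c + 39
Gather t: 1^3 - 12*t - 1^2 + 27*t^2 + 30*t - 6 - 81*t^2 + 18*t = -54*t^2 + 36*t - 6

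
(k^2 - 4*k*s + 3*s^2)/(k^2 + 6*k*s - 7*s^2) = (k - 3*s)/(k + 7*s)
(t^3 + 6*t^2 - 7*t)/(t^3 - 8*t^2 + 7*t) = (t + 7)/(t - 7)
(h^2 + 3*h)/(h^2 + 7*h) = (h + 3)/(h + 7)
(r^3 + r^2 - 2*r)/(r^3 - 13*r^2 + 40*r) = (r^2 + r - 2)/(r^2 - 13*r + 40)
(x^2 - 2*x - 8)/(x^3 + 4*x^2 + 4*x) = (x - 4)/(x*(x + 2))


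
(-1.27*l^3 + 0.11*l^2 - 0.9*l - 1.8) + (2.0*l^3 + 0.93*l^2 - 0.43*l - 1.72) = 0.73*l^3 + 1.04*l^2 - 1.33*l - 3.52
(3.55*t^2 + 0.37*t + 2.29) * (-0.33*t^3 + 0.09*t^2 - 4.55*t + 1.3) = -1.1715*t^5 + 0.1974*t^4 - 16.8749*t^3 + 3.1376*t^2 - 9.9385*t + 2.977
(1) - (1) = 0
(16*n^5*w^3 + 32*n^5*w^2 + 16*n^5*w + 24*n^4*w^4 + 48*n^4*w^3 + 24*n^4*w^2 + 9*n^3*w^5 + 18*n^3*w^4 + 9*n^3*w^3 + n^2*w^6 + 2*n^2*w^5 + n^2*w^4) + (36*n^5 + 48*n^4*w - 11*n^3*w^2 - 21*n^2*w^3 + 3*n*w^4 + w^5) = 16*n^5*w^3 + 32*n^5*w^2 + 16*n^5*w + 36*n^5 + 24*n^4*w^4 + 48*n^4*w^3 + 24*n^4*w^2 + 48*n^4*w + 9*n^3*w^5 + 18*n^3*w^4 + 9*n^3*w^3 - 11*n^3*w^2 + n^2*w^6 + 2*n^2*w^5 + n^2*w^4 - 21*n^2*w^3 + 3*n*w^4 + w^5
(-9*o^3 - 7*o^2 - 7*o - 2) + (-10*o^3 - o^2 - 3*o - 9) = -19*o^3 - 8*o^2 - 10*o - 11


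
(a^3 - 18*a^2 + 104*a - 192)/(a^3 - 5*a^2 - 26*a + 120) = (a - 8)/(a + 5)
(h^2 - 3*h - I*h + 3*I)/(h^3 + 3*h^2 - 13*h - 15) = (h - I)/(h^2 + 6*h + 5)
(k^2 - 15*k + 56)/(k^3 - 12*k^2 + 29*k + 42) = (k - 8)/(k^2 - 5*k - 6)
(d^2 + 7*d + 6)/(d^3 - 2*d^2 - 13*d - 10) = (d + 6)/(d^2 - 3*d - 10)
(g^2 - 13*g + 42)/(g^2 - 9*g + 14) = (g - 6)/(g - 2)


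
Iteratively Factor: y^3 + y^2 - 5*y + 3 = (y + 3)*(y^2 - 2*y + 1) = (y - 1)*(y + 3)*(y - 1)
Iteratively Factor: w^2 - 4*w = (w)*(w - 4)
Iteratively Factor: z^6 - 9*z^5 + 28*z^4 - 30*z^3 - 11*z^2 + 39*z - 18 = (z - 1)*(z^5 - 8*z^4 + 20*z^3 - 10*z^2 - 21*z + 18) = (z - 3)*(z - 1)*(z^4 - 5*z^3 + 5*z^2 + 5*z - 6) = (z - 3)*(z - 1)*(z + 1)*(z^3 - 6*z^2 + 11*z - 6) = (z - 3)^2*(z - 1)*(z + 1)*(z^2 - 3*z + 2) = (z - 3)^2*(z - 1)^2*(z + 1)*(z - 2)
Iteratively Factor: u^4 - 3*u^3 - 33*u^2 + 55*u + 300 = (u + 3)*(u^3 - 6*u^2 - 15*u + 100) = (u + 3)*(u + 4)*(u^2 - 10*u + 25) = (u - 5)*(u + 3)*(u + 4)*(u - 5)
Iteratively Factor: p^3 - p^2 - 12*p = (p + 3)*(p^2 - 4*p) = p*(p + 3)*(p - 4)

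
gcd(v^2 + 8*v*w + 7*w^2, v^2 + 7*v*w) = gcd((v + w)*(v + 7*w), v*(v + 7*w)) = v + 7*w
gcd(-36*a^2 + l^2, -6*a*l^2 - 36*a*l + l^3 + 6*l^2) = 6*a - l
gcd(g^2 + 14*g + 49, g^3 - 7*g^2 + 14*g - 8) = 1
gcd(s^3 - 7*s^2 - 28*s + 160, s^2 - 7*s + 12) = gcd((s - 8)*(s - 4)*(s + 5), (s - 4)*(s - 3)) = s - 4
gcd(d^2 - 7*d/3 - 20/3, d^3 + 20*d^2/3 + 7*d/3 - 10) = d + 5/3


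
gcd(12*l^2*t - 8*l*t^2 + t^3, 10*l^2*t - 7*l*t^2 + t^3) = -2*l*t + t^2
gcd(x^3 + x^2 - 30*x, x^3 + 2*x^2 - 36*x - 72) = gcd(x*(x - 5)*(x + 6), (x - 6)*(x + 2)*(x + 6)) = x + 6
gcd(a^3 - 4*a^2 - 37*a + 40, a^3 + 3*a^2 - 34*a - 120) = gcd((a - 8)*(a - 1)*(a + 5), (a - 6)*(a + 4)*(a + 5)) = a + 5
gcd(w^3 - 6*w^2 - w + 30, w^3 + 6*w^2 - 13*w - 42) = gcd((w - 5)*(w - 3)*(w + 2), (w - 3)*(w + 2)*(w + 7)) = w^2 - w - 6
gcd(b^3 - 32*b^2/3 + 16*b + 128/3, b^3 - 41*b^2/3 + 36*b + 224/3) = b^2 - 20*b/3 - 32/3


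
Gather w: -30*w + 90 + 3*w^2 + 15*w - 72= 3*w^2 - 15*w + 18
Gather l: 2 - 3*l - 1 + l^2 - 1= l^2 - 3*l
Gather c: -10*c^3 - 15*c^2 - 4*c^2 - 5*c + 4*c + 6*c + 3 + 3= -10*c^3 - 19*c^2 + 5*c + 6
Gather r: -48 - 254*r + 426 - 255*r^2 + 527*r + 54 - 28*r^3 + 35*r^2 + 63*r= -28*r^3 - 220*r^2 + 336*r + 432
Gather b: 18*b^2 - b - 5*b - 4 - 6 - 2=18*b^2 - 6*b - 12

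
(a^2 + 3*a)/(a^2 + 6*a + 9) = a/(a + 3)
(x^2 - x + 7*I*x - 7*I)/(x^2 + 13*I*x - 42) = (x - 1)/(x + 6*I)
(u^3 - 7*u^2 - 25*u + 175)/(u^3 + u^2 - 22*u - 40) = (u^2 - 2*u - 35)/(u^2 + 6*u + 8)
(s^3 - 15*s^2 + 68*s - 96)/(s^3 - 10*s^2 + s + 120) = (s^2 - 7*s + 12)/(s^2 - 2*s - 15)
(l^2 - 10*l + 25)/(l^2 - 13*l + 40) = (l - 5)/(l - 8)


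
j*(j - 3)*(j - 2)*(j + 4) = j^4 - j^3 - 14*j^2 + 24*j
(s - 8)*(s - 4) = s^2 - 12*s + 32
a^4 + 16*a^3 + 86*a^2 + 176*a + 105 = (a + 1)*(a + 3)*(a + 5)*(a + 7)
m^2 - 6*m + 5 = (m - 5)*(m - 1)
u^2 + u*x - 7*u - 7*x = (u - 7)*(u + x)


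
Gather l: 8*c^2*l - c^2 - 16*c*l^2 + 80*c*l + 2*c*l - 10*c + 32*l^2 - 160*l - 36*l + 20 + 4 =-c^2 - 10*c + l^2*(32 - 16*c) + l*(8*c^2 + 82*c - 196) + 24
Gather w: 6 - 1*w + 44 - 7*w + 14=64 - 8*w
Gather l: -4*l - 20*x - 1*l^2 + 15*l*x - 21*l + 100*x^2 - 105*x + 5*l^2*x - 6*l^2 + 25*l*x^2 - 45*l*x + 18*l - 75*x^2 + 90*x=l^2*(5*x - 7) + l*(25*x^2 - 30*x - 7) + 25*x^2 - 35*x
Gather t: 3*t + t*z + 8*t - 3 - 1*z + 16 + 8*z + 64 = t*(z + 11) + 7*z + 77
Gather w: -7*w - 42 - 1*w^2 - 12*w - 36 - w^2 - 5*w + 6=-2*w^2 - 24*w - 72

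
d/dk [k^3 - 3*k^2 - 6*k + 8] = 3*k^2 - 6*k - 6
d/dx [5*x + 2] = 5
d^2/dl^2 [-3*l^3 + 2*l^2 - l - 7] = 4 - 18*l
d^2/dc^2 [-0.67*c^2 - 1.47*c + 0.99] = -1.34000000000000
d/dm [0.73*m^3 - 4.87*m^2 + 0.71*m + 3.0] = 2.19*m^2 - 9.74*m + 0.71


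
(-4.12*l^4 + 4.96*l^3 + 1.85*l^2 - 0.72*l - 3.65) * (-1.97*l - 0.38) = 8.1164*l^5 - 8.2056*l^4 - 5.5293*l^3 + 0.7154*l^2 + 7.4641*l + 1.387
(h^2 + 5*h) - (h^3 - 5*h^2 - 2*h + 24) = -h^3 + 6*h^2 + 7*h - 24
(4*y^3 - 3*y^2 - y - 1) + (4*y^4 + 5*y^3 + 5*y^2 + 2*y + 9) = 4*y^4 + 9*y^3 + 2*y^2 + y + 8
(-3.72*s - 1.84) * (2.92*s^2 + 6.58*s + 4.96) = -10.8624*s^3 - 29.8504*s^2 - 30.5584*s - 9.1264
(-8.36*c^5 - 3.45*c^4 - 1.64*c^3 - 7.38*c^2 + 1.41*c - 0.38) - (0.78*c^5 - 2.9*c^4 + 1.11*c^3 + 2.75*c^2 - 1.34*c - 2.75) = -9.14*c^5 - 0.55*c^4 - 2.75*c^3 - 10.13*c^2 + 2.75*c + 2.37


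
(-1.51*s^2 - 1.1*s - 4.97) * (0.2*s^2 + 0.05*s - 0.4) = -0.302*s^4 - 0.2955*s^3 - 0.445*s^2 + 0.1915*s + 1.988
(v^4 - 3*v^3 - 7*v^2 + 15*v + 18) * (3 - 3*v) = -3*v^5 + 12*v^4 + 12*v^3 - 66*v^2 - 9*v + 54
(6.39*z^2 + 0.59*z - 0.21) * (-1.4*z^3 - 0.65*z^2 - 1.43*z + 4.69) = -8.946*z^5 - 4.9795*z^4 - 9.2272*z^3 + 29.2619*z^2 + 3.0674*z - 0.9849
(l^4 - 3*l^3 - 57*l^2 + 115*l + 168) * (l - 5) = l^5 - 8*l^4 - 42*l^3 + 400*l^2 - 407*l - 840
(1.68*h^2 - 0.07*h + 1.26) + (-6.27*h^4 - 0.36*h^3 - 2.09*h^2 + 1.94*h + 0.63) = -6.27*h^4 - 0.36*h^3 - 0.41*h^2 + 1.87*h + 1.89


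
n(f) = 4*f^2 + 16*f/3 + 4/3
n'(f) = 8*f + 16/3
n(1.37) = 16.15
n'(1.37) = 16.29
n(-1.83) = 4.97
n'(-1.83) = -9.31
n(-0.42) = -0.20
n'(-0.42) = 1.97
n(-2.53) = 13.44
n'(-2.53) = -14.91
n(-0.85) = -0.31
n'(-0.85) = -1.47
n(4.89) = 123.06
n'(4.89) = 44.45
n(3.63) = 73.40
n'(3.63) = 34.37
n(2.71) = 45.16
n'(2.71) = 27.01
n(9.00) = 373.33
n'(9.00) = 77.33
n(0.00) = 1.33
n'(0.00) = 5.33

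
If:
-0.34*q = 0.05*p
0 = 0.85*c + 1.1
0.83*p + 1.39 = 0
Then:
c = -1.29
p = -1.67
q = 0.25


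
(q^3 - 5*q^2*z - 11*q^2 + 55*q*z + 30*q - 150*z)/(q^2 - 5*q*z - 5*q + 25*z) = q - 6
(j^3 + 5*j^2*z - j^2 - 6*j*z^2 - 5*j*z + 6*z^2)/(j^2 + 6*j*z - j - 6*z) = j - z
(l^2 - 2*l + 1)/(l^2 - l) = (l - 1)/l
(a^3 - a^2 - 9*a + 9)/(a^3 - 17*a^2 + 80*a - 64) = (a^2 - 9)/(a^2 - 16*a + 64)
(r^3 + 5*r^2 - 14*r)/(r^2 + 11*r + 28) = r*(r - 2)/(r + 4)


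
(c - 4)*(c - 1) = c^2 - 5*c + 4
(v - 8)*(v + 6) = v^2 - 2*v - 48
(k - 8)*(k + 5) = k^2 - 3*k - 40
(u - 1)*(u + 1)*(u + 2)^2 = u^4 + 4*u^3 + 3*u^2 - 4*u - 4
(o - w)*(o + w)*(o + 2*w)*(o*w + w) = o^4*w + 2*o^3*w^2 + o^3*w - o^2*w^3 + 2*o^2*w^2 - 2*o*w^4 - o*w^3 - 2*w^4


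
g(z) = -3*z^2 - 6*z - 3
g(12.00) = -507.00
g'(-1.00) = 0.00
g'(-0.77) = -1.38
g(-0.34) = -1.31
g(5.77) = -137.50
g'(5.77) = -40.62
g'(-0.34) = -3.96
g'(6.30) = -43.80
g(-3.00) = -12.00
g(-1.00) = 0.00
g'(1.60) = -15.60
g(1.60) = -20.28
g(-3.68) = -21.55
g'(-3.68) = 16.08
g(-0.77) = -0.16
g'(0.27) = -7.62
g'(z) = -6*z - 6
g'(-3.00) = 12.00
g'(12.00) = -78.00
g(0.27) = -4.84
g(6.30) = -159.87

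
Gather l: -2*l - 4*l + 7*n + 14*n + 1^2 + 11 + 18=-6*l + 21*n + 30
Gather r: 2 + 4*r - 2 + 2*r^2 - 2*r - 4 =2*r^2 + 2*r - 4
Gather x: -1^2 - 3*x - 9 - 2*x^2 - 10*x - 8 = -2*x^2 - 13*x - 18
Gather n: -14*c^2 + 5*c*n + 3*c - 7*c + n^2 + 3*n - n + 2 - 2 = -14*c^2 - 4*c + n^2 + n*(5*c + 2)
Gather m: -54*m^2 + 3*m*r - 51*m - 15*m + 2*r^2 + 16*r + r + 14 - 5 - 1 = -54*m^2 + m*(3*r - 66) + 2*r^2 + 17*r + 8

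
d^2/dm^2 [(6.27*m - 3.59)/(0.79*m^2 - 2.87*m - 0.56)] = ((41.662 - 29.7198*m)*(-0.79*m^2 + 2.87*m + 0.56) - (1.58*m - 2.87)*(3.16*m - 5.74)*(6.27*m - 3.59))/(-0.79*m^2 + 2.87*m + 0.56)^3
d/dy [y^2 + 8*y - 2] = 2*y + 8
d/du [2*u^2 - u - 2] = 4*u - 1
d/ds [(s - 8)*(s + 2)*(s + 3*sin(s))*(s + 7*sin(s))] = (s - 8)*(s + 2)*(s + 3*sin(s))*(7*cos(s) + 1) + (s - 8)*(s + 2)*(s + 7*sin(s))*(3*cos(s) + 1) + (s - 8)*(s + 3*sin(s))*(s + 7*sin(s)) + (s + 2)*(s + 3*sin(s))*(s + 7*sin(s))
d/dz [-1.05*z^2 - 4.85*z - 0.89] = -2.1*z - 4.85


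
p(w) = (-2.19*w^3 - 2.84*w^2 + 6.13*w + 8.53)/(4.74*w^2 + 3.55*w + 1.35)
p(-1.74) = 0.08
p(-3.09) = 0.76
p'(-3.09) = -0.55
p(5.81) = -2.64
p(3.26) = -1.23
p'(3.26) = -0.63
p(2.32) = -0.57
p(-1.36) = 0.08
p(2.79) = -0.91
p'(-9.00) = -0.48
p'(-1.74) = -0.29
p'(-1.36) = 0.47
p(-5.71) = 2.13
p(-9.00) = 3.74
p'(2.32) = -0.80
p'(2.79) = -0.69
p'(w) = (-9.48*w - 3.55)*(-2.19*w^3 - 2.84*w^2 + 6.13*w + 8.53)/(4.74*w^2 + 3.55*w + 1.35)^2 + (-6.57*w^2 - 5.68*w + 6.13)/(4.74*w^2 + 3.55*w + 1.35)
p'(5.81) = -0.51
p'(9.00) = -0.48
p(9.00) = -4.23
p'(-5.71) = -0.50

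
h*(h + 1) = h^2 + h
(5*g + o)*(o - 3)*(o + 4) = 5*g*o^2 + 5*g*o - 60*g + o^3 + o^2 - 12*o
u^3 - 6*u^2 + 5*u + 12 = (u - 4)*(u - 3)*(u + 1)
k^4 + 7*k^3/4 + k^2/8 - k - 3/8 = (k - 3/4)*(k + 1/2)*(k + 1)^2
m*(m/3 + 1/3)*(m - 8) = m^3/3 - 7*m^2/3 - 8*m/3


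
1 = 1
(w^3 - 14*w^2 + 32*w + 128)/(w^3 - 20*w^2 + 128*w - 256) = (w + 2)/(w - 4)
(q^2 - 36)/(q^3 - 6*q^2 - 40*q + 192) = (q - 6)/(q^2 - 12*q + 32)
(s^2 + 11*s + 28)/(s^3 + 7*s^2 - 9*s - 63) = (s + 4)/(s^2 - 9)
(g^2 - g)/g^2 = (g - 1)/g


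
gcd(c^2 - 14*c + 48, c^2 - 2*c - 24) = c - 6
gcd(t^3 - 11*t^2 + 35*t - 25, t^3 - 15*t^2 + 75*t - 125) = t^2 - 10*t + 25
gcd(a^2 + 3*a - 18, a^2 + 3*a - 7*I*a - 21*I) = 1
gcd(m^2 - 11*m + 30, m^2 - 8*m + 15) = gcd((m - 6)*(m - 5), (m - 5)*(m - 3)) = m - 5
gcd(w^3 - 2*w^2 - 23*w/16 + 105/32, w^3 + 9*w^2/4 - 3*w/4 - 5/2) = w + 5/4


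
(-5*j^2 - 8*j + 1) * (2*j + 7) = -10*j^3 - 51*j^2 - 54*j + 7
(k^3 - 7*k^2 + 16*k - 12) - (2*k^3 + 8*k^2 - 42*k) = -k^3 - 15*k^2 + 58*k - 12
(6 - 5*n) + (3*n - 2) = 4 - 2*n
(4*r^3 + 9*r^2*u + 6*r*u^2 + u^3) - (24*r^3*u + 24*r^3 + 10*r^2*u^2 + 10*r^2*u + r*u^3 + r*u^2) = -24*r^3*u - 20*r^3 - 10*r^2*u^2 - r^2*u - r*u^3 + 5*r*u^2 + u^3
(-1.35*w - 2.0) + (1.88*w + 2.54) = 0.53*w + 0.54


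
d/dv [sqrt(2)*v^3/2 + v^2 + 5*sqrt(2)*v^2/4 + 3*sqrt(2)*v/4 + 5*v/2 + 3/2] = 3*sqrt(2)*v^2/2 + 2*v + 5*sqrt(2)*v/2 + 3*sqrt(2)/4 + 5/2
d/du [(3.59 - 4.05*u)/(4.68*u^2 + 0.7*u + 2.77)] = (18.954*u^2 - 33.6024*u - 13.7315)/(21.9024*u^4 + 6.552*u^3 + 26.4172*u^2 + 3.878*u + 7.6729)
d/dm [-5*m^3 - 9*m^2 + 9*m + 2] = -15*m^2 - 18*m + 9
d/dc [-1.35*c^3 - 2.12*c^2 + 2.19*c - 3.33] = -4.05*c^2 - 4.24*c + 2.19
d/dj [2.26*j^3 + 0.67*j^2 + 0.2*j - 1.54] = 6.78*j^2 + 1.34*j + 0.2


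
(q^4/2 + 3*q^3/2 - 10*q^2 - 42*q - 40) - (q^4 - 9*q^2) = -q^4/2 + 3*q^3/2 - q^2 - 42*q - 40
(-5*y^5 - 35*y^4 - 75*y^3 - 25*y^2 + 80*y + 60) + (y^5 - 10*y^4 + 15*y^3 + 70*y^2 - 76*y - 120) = -4*y^5 - 45*y^4 - 60*y^3 + 45*y^2 + 4*y - 60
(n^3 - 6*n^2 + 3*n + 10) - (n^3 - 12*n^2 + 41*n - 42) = 6*n^2 - 38*n + 52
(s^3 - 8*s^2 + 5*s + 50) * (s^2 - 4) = s^5 - 8*s^4 + s^3 + 82*s^2 - 20*s - 200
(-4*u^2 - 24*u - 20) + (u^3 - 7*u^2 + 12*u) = u^3 - 11*u^2 - 12*u - 20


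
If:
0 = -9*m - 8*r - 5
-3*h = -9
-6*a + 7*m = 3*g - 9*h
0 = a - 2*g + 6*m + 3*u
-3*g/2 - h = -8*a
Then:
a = 510/193 - 63*u/193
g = 2334/193 - 336*u/193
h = 3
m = 693/193 - 198*u/193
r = 891*u/772 - 3601/772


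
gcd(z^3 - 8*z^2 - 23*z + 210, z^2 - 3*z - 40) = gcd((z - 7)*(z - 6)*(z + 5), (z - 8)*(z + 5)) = z + 5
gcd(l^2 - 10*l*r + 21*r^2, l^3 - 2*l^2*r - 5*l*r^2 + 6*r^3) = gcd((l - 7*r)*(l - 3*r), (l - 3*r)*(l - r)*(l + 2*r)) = -l + 3*r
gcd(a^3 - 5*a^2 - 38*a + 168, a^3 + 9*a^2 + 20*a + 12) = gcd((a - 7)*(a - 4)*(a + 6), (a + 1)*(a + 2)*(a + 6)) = a + 6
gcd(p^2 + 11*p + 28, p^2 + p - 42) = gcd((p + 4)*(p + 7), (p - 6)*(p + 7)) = p + 7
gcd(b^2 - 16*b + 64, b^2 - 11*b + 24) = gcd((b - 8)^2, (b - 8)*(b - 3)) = b - 8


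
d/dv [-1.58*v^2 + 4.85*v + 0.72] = 4.85 - 3.16*v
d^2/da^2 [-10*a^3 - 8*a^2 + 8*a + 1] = -60*a - 16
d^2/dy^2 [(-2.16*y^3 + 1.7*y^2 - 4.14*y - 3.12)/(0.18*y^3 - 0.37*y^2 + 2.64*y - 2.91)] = (-2.22044604925031e-16*y^7 - 0.177552*y^6 + 5.353776*y^5 - 17.982648*y^4 - 3.54397199999998*y^3 + 51.100668*y^2 - 74.521188*y - 71.590428)/(0.005832*y^9 - 0.035964*y^8 + 0.330534*y^7 - 1.388449*y^6 + 6.010668*y^5 - 17.228385*y^4 + 40.027446*y^3 - 70.244199*y^2 + 67.067352*y - 24.642171)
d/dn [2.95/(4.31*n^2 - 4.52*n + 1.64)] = (13.334 - 25.429*n)/(4.31*n^2 - 4.52*n + 1.64)^2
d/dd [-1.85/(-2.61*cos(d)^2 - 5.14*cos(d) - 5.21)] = (9.657*cos(d) + 9.509)*sin(d)/(2.61*cos(d)^2 + 5.14*cos(d) + 5.21)^2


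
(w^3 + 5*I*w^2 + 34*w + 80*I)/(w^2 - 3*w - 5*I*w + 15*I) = (w^2 + 10*I*w - 16)/(w - 3)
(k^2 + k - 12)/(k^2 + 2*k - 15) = (k + 4)/(k + 5)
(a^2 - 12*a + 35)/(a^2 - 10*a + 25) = (a - 7)/(a - 5)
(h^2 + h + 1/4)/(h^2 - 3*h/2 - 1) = (h + 1/2)/(h - 2)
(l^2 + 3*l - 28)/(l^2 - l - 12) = (l + 7)/(l + 3)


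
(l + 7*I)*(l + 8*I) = l^2 + 15*I*l - 56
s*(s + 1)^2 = s^3 + 2*s^2 + s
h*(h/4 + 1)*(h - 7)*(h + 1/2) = h^4/4 - 5*h^3/8 - 59*h^2/8 - 7*h/2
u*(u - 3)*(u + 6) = u^3 + 3*u^2 - 18*u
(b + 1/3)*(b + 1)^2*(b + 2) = b^4 + 13*b^3/3 + 19*b^2/3 + 11*b/3 + 2/3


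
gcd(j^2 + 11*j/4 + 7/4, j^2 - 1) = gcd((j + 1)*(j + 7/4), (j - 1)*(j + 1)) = j + 1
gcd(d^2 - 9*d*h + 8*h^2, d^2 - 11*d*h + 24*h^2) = d - 8*h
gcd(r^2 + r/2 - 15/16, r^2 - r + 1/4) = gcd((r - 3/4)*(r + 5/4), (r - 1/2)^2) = 1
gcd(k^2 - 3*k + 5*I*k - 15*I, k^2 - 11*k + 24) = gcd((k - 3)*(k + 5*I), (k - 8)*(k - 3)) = k - 3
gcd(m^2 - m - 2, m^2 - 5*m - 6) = m + 1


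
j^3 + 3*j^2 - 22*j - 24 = (j - 4)*(j + 1)*(j + 6)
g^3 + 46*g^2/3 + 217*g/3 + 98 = (g + 7/3)*(g + 6)*(g + 7)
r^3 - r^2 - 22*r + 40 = (r - 4)*(r - 2)*(r + 5)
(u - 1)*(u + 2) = u^2 + u - 2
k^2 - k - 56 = (k - 8)*(k + 7)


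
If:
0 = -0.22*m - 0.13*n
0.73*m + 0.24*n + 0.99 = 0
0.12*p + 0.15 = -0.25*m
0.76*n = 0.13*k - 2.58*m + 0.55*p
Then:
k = -52.08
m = -3.06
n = 5.17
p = 5.12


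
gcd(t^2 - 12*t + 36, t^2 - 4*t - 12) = t - 6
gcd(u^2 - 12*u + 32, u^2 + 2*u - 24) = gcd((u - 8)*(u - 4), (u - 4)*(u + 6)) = u - 4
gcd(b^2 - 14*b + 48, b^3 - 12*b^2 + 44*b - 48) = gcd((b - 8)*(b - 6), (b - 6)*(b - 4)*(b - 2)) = b - 6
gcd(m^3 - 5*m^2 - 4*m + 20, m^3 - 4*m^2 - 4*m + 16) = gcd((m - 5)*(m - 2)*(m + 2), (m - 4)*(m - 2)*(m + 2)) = m^2 - 4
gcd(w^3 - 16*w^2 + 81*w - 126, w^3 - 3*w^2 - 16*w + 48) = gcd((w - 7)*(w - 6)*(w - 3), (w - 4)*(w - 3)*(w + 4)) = w - 3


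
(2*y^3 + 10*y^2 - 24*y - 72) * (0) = 0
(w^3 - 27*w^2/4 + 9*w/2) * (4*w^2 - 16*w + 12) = 4*w^5 - 43*w^4 + 138*w^3 - 153*w^2 + 54*w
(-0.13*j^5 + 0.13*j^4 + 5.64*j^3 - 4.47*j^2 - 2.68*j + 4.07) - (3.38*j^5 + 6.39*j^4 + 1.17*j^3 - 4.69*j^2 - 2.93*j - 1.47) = -3.51*j^5 - 6.26*j^4 + 4.47*j^3 + 0.220000000000001*j^2 + 0.25*j + 5.54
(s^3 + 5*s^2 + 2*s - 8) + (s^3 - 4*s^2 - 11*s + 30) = 2*s^3 + s^2 - 9*s + 22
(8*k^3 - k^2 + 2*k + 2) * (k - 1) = 8*k^4 - 9*k^3 + 3*k^2 - 2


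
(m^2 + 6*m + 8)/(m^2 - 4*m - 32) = (m + 2)/(m - 8)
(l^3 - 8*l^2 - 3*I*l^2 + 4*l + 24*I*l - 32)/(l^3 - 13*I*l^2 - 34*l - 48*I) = (l^2 - 4*l*(2 + I) + 32*I)/(l^2 - 14*I*l - 48)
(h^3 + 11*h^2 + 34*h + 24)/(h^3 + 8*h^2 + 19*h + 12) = (h + 6)/(h + 3)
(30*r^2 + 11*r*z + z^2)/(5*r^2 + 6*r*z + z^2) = (6*r + z)/(r + z)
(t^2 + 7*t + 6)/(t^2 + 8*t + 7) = (t + 6)/(t + 7)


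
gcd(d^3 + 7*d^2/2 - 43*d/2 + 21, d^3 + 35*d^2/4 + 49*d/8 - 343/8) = d + 7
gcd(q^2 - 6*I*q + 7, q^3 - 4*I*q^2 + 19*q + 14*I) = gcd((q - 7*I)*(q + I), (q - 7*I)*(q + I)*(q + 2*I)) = q^2 - 6*I*q + 7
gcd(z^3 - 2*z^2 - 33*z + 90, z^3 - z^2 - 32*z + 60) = z^2 + z - 30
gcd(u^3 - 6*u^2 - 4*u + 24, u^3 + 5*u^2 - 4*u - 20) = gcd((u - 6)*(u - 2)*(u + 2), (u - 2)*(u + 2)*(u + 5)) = u^2 - 4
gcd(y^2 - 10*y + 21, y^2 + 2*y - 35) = 1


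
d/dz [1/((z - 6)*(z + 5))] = (1 - 2*z)/(z^4 - 2*z^3 - 59*z^2 + 60*z + 900)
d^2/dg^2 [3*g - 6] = 0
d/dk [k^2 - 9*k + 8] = 2*k - 9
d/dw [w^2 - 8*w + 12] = 2*w - 8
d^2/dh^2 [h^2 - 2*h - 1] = 2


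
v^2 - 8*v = v*(v - 8)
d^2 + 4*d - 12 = (d - 2)*(d + 6)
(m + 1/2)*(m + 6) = m^2 + 13*m/2 + 3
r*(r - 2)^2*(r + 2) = r^4 - 2*r^3 - 4*r^2 + 8*r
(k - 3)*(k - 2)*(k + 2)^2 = k^4 - k^3 - 10*k^2 + 4*k + 24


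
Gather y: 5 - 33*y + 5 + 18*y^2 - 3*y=18*y^2 - 36*y + 10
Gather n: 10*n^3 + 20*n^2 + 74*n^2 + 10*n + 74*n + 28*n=10*n^3 + 94*n^2 + 112*n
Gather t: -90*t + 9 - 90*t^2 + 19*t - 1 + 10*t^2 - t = -80*t^2 - 72*t + 8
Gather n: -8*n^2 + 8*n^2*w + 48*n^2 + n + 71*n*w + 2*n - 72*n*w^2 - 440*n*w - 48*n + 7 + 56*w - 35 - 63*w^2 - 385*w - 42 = n^2*(8*w + 40) + n*(-72*w^2 - 369*w - 45) - 63*w^2 - 329*w - 70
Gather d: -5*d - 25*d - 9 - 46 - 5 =-30*d - 60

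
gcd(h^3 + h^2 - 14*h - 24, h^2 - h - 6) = h + 2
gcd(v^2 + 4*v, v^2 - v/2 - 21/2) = 1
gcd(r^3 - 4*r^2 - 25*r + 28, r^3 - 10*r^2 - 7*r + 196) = r^2 - 3*r - 28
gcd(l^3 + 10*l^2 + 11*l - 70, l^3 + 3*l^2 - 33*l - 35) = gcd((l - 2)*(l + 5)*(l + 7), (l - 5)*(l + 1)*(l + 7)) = l + 7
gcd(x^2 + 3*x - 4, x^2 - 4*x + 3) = x - 1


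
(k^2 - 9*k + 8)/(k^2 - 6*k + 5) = (k - 8)/(k - 5)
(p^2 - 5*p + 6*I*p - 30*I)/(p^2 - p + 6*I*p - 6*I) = (p - 5)/(p - 1)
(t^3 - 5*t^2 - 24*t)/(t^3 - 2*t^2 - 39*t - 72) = t/(t + 3)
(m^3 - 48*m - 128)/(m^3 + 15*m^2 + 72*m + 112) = (m - 8)/(m + 7)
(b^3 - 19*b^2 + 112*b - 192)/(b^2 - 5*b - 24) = (b^2 - 11*b + 24)/(b + 3)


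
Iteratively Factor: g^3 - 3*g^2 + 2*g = (g - 1)*(g^2 - 2*g) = (g - 2)*(g - 1)*(g)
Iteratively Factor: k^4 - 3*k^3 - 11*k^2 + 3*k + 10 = (k + 2)*(k^3 - 5*k^2 - k + 5) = (k + 1)*(k + 2)*(k^2 - 6*k + 5) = (k - 5)*(k + 1)*(k + 2)*(k - 1)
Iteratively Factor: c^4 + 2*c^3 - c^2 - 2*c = (c + 2)*(c^3 - c) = (c - 1)*(c + 2)*(c^2 + c) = c*(c - 1)*(c + 2)*(c + 1)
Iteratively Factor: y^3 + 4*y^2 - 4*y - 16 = (y + 2)*(y^2 + 2*y - 8) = (y + 2)*(y + 4)*(y - 2)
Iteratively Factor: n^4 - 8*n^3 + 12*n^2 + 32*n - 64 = (n + 2)*(n^3 - 10*n^2 + 32*n - 32) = (n - 4)*(n + 2)*(n^2 - 6*n + 8) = (n - 4)*(n - 2)*(n + 2)*(n - 4)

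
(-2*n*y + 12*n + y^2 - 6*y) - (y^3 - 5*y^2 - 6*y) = -2*n*y + 12*n - y^3 + 6*y^2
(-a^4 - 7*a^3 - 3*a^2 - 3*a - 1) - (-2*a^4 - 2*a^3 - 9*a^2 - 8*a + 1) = a^4 - 5*a^3 + 6*a^2 + 5*a - 2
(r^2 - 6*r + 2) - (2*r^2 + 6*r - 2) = -r^2 - 12*r + 4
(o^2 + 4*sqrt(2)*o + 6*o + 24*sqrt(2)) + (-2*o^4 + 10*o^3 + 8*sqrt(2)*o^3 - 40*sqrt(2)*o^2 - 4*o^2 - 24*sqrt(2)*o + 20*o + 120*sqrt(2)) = -2*o^4 + 10*o^3 + 8*sqrt(2)*o^3 - 40*sqrt(2)*o^2 - 3*o^2 - 20*sqrt(2)*o + 26*o + 144*sqrt(2)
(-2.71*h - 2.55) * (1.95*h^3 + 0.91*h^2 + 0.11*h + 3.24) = -5.2845*h^4 - 7.4386*h^3 - 2.6186*h^2 - 9.0609*h - 8.262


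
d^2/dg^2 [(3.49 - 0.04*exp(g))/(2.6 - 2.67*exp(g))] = (1.11022302462516e-16*exp(2*g) - 24.602181*exp(g) - 23.95718)*exp(g)/(19.034163*exp(3*g) - 55.60542*exp(2*g) + 54.1476*exp(g) - 17.576)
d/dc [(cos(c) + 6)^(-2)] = 2*sin(c)/(cos(c) + 6)^3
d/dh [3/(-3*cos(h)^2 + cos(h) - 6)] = 3*(1 - 6*cos(h))*sin(h)/(3*sin(h)^2 + cos(h) - 9)^2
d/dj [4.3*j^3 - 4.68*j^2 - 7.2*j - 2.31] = 12.9*j^2 - 9.36*j - 7.2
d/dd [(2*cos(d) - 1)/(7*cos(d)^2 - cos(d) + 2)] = (-14*sin(d)^2 - 14*cos(d) + 11)*sin(d)/(7*sin(d)^2 + cos(d) - 9)^2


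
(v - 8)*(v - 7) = v^2 - 15*v + 56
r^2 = r^2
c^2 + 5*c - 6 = (c - 1)*(c + 6)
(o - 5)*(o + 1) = o^2 - 4*o - 5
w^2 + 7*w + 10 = (w + 2)*(w + 5)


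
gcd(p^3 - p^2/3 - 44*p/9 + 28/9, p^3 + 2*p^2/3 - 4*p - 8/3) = p - 2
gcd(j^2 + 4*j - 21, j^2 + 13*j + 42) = j + 7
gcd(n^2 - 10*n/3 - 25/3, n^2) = 1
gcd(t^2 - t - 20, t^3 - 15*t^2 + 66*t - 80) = t - 5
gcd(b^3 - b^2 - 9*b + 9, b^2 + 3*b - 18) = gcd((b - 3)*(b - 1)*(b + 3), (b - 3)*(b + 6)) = b - 3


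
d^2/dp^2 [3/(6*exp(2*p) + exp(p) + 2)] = 3*(2*(12*exp(p) + 1)^2*exp(p) - (24*exp(p) + 1)*(6*exp(2*p) + exp(p) + 2))*exp(p)/(6*exp(2*p) + exp(p) + 2)^3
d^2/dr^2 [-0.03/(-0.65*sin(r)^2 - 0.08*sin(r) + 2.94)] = (-0.0507*sin(r)^4 - 0.00468*sin(r)^3 - 0.153462*sin(r)^2 + 0.002304*sin(r) + 0.115044)/(0.65*sin(r)^2 + 0.08*sin(r) - 2.94)^3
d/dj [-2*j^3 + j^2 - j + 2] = -6*j^2 + 2*j - 1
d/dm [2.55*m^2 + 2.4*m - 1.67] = 5.1*m + 2.4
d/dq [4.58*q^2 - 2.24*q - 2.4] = 9.16*q - 2.24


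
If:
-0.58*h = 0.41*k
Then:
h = -0.706896551724138*k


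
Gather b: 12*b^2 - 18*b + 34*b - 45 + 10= 12*b^2 + 16*b - 35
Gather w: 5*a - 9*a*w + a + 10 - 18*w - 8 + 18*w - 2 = -9*a*w + 6*a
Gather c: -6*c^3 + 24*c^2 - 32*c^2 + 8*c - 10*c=-6*c^3 - 8*c^2 - 2*c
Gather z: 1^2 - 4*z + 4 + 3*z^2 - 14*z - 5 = 3*z^2 - 18*z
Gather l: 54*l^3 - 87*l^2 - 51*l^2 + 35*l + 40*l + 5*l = 54*l^3 - 138*l^2 + 80*l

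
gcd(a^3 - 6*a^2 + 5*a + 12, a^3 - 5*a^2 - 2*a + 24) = a^2 - 7*a + 12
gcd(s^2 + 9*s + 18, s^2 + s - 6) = s + 3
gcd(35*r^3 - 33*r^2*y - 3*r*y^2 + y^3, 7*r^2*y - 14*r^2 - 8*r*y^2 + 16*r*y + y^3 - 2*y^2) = 7*r^2 - 8*r*y + y^2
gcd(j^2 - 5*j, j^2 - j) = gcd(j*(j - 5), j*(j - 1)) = j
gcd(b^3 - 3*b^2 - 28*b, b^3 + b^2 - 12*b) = b^2 + 4*b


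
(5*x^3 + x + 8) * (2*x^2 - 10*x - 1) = 10*x^5 - 50*x^4 - 3*x^3 + 6*x^2 - 81*x - 8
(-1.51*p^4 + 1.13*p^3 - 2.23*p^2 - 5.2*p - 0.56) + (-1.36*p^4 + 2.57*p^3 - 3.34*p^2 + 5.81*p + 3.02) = -2.87*p^4 + 3.7*p^3 - 5.57*p^2 + 0.609999999999999*p + 2.46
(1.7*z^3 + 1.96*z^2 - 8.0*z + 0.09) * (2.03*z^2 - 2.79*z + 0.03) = 3.451*z^5 - 0.764200000000001*z^4 - 21.6574*z^3 + 22.5615*z^2 - 0.4911*z + 0.0027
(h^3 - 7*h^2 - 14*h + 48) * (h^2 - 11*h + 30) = h^5 - 18*h^4 + 93*h^3 - 8*h^2 - 948*h + 1440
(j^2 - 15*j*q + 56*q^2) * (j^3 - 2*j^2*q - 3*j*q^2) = j^5 - 17*j^4*q + 83*j^3*q^2 - 67*j^2*q^3 - 168*j*q^4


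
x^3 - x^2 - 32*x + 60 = (x - 5)*(x - 2)*(x + 6)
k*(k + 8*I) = k^2 + 8*I*k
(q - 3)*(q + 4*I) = q^2 - 3*q + 4*I*q - 12*I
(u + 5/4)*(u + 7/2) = u^2 + 19*u/4 + 35/8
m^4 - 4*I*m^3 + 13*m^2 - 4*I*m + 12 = (m - 6*I)*(m - I)*(m + I)*(m + 2*I)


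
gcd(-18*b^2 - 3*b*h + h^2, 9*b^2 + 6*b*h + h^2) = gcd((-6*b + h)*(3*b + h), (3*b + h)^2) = 3*b + h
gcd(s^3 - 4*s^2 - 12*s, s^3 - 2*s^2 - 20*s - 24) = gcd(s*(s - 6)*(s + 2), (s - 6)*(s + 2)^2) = s^2 - 4*s - 12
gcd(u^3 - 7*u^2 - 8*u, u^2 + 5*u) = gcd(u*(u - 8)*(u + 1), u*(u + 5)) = u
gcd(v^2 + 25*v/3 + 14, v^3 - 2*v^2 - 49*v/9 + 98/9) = v + 7/3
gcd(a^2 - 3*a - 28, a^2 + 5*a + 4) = a + 4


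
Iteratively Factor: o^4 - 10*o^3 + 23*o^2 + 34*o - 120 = (o + 2)*(o^3 - 12*o^2 + 47*o - 60) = (o - 5)*(o + 2)*(o^2 - 7*o + 12) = (o - 5)*(o - 4)*(o + 2)*(o - 3)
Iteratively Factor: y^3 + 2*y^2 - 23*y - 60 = (y - 5)*(y^2 + 7*y + 12) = (y - 5)*(y + 4)*(y + 3)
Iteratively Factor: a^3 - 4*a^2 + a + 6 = (a - 3)*(a^2 - a - 2) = (a - 3)*(a - 2)*(a + 1)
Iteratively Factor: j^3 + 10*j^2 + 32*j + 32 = (j + 4)*(j^2 + 6*j + 8) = (j + 4)^2*(j + 2)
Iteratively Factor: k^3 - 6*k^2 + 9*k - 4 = (k - 1)*(k^2 - 5*k + 4) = (k - 4)*(k - 1)*(k - 1)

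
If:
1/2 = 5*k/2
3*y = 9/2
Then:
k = 1/5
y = 3/2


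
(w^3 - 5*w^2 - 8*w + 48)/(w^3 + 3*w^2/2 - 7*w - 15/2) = 2*(w^2 - 8*w + 16)/(2*w^2 - 3*w - 5)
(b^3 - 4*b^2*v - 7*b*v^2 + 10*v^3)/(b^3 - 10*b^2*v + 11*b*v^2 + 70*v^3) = (-b + v)/(-b + 7*v)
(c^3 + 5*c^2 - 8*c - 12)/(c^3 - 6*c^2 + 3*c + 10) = (c + 6)/(c - 5)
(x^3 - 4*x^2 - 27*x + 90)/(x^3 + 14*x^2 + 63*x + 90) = (x^2 - 9*x + 18)/(x^2 + 9*x + 18)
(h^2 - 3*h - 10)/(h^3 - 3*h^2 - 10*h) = 1/h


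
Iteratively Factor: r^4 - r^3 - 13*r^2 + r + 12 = (r + 3)*(r^3 - 4*r^2 - r + 4) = (r + 1)*(r + 3)*(r^2 - 5*r + 4) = (r - 1)*(r + 1)*(r + 3)*(r - 4)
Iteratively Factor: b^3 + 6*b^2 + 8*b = (b + 4)*(b^2 + 2*b) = (b + 2)*(b + 4)*(b)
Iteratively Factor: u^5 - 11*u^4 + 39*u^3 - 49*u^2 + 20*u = (u - 1)*(u^4 - 10*u^3 + 29*u^2 - 20*u) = u*(u - 1)*(u^3 - 10*u^2 + 29*u - 20) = u*(u - 1)^2*(u^2 - 9*u + 20) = u*(u - 5)*(u - 1)^2*(u - 4)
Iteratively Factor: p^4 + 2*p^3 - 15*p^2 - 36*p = (p - 4)*(p^3 + 6*p^2 + 9*p) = p*(p - 4)*(p^2 + 6*p + 9) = p*(p - 4)*(p + 3)*(p + 3)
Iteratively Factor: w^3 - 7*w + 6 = (w + 3)*(w^2 - 3*w + 2) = (w - 1)*(w + 3)*(w - 2)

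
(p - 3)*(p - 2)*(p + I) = p^3 - 5*p^2 + I*p^2 + 6*p - 5*I*p + 6*I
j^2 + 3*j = j*(j + 3)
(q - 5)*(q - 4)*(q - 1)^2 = q^4 - 11*q^3 + 39*q^2 - 49*q + 20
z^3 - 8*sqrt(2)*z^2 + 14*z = z*(z - 7*sqrt(2))*(z - sqrt(2))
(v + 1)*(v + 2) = v^2 + 3*v + 2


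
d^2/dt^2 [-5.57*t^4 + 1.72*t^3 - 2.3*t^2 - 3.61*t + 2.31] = -66.84*t^2 + 10.32*t - 4.6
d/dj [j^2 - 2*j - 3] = 2*j - 2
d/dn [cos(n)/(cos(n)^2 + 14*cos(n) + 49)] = (cos(n) - 7)*sin(n)/(cos(n) + 7)^3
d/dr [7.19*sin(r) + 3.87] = 7.19*cos(r)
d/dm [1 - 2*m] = -2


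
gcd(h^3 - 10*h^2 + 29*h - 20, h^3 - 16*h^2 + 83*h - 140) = h^2 - 9*h + 20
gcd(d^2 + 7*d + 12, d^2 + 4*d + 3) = d + 3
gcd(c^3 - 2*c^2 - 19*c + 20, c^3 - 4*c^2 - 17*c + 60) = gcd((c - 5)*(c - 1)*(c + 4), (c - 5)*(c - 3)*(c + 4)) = c^2 - c - 20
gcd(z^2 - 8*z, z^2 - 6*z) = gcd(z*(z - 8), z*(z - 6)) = z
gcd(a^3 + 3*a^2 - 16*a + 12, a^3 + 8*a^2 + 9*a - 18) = a^2 + 5*a - 6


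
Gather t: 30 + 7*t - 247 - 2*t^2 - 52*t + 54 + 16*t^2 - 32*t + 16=14*t^2 - 77*t - 147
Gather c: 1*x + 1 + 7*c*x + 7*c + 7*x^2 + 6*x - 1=c*(7*x + 7) + 7*x^2 + 7*x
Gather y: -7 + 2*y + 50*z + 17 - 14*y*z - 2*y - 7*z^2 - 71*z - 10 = -14*y*z - 7*z^2 - 21*z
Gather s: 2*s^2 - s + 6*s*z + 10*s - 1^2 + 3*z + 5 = 2*s^2 + s*(6*z + 9) + 3*z + 4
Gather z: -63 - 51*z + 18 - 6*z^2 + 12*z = -6*z^2 - 39*z - 45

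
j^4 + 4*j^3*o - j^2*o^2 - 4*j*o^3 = j*(j - o)*(j + o)*(j + 4*o)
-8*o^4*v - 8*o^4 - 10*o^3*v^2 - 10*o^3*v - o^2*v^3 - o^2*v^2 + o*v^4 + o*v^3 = (-4*o + v)*(o + v)*(2*o + v)*(o*v + o)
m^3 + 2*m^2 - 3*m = m*(m - 1)*(m + 3)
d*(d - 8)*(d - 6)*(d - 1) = d^4 - 15*d^3 + 62*d^2 - 48*d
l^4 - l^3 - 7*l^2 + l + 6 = (l - 3)*(l - 1)*(l + 1)*(l + 2)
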